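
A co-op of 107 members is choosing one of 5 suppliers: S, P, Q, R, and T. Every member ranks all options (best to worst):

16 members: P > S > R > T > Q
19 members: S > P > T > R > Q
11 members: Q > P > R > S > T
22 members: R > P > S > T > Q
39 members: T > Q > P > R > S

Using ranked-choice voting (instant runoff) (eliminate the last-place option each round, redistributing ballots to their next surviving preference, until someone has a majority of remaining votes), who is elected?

Round 1: S 19, P 16, Q 11, R 22, T 39. Eliminate Q.
Round 2: S 19, P 27, R 22, T 39. Eliminate S.
Round 3: P 46, R 22, T 39. Eliminate R.
Round 4: P 68, T 39. P has a majority.

P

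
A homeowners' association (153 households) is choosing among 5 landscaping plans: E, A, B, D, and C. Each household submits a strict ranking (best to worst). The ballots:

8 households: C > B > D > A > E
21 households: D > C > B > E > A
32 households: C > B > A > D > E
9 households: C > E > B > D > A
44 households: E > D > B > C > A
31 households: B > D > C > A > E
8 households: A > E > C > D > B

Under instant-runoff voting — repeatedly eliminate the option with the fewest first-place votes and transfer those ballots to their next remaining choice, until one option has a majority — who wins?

C

Round 1: E 44, A 8, B 31, D 21, C 49. Eliminate A.
Round 2: E 52, B 31, D 21, C 49. Eliminate D.
Round 3: E 52, B 31, C 70. Eliminate B.
Round 4: E 52, C 101. C has a majority.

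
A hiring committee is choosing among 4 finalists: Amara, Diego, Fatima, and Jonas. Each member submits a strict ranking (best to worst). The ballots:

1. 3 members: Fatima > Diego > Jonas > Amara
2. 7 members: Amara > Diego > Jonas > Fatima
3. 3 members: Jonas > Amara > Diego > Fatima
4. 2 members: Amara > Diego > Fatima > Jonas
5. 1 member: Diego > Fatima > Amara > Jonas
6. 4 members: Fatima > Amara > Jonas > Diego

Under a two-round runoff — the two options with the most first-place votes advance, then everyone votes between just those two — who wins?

Round 1 first-place votes: Amara 9, Diego 1, Fatima 7, Jonas 3.
Amara and Fatima advance.
Runoff: Amara is preferred to Fatima by 12 voters; Fatima by 8.
Amara wins the runoff.

Amara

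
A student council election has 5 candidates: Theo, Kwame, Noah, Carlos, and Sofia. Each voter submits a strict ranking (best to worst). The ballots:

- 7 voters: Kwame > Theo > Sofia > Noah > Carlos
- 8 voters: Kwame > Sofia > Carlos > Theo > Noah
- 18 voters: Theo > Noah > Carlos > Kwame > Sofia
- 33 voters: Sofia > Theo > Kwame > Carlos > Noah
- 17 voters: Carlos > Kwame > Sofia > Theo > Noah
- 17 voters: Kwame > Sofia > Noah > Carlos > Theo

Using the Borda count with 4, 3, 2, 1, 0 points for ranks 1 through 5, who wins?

Kwame

Theo: 7·3 + 8·1 + 18·4 + 33·3 + 17·1 + 17·0 = 217
Kwame: 7·4 + 8·4 + 18·1 + 33·2 + 17·3 + 17·4 = 263
Noah: 7·1 + 8·0 + 18·3 + 33·0 + 17·0 + 17·2 = 95
Carlos: 7·0 + 8·2 + 18·2 + 33·1 + 17·4 + 17·1 = 170
Sofia: 7·2 + 8·3 + 18·0 + 33·4 + 17·2 + 17·3 = 255
Kwame has the highest Borda score (263).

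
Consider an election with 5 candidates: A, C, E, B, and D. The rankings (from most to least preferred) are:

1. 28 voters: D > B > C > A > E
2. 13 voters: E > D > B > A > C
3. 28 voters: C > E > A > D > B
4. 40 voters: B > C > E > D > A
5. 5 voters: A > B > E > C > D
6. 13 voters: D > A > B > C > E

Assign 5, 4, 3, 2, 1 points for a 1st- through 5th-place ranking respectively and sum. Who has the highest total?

B

A: 28·2 + 13·2 + 28·3 + 40·1 + 5·5 + 13·4 = 283
C: 28·3 + 13·1 + 28·5 + 40·4 + 5·2 + 13·2 = 433
E: 28·1 + 13·5 + 28·4 + 40·3 + 5·3 + 13·1 = 353
B: 28·4 + 13·3 + 28·1 + 40·5 + 5·4 + 13·3 = 438
D: 28·5 + 13·4 + 28·2 + 40·2 + 5·1 + 13·5 = 398
B has the highest Borda score (438).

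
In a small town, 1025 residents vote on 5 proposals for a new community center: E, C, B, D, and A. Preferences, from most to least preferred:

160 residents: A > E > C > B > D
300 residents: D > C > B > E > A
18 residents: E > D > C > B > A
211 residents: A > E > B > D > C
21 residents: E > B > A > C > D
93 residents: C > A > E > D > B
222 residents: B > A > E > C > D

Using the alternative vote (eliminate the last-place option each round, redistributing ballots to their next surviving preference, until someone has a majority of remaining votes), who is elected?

A

Round 1: E 39, C 93, B 222, D 300, A 371. Eliminate E.
Round 2: C 93, B 243, D 318, A 371. Eliminate C.
Round 3: B 243, D 318, A 464. Eliminate B.
Round 4: D 318, A 707. A has a majority.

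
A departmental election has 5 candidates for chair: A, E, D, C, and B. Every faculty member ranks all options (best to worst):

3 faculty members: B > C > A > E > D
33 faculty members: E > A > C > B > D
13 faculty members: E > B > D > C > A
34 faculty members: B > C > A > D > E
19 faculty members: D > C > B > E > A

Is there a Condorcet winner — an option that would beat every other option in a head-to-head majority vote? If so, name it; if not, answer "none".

C

C vs A: 69–33 for C.
C vs E: 56–46 for C.
C vs D: 70–32 for C.
C vs B: 52–50 for C.
C beats every other option head-to-head.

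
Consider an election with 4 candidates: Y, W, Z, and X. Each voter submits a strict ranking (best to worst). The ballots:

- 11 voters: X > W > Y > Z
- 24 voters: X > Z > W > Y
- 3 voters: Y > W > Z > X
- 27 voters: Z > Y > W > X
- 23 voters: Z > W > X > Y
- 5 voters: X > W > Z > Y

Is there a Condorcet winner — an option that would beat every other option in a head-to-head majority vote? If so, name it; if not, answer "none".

Z

Z vs Y: 79–14 for Z.
Z vs W: 74–19 for Z.
Z vs X: 53–40 for Z.
Z beats every other option head-to-head.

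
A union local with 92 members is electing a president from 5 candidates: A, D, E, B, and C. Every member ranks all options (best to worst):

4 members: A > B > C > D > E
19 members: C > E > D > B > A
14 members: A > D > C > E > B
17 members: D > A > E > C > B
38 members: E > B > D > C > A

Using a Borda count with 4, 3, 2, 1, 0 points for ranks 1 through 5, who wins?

A: 4·4 + 19·0 + 14·4 + 17·3 + 38·0 = 123
D: 4·1 + 19·2 + 14·3 + 17·4 + 38·2 = 228
E: 4·0 + 19·3 + 14·1 + 17·2 + 38·4 = 257
B: 4·3 + 19·1 + 14·0 + 17·0 + 38·3 = 145
C: 4·2 + 19·4 + 14·2 + 17·1 + 38·1 = 167
E has the highest Borda score (257).

E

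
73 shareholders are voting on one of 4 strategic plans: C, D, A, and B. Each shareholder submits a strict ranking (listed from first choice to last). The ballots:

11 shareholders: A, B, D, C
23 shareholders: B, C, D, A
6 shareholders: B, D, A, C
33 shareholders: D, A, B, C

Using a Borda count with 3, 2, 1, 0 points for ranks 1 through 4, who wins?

C: 11·0 + 23·2 + 6·0 + 33·0 = 46
D: 11·1 + 23·1 + 6·2 + 33·3 = 145
A: 11·3 + 23·0 + 6·1 + 33·2 = 105
B: 11·2 + 23·3 + 6·3 + 33·1 = 142
D has the highest Borda score (145).

D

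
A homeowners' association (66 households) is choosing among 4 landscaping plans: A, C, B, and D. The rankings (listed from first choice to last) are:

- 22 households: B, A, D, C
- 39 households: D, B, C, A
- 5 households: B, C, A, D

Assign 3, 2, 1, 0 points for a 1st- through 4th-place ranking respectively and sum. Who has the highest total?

A: 22·2 + 39·0 + 5·1 = 49
C: 22·0 + 39·1 + 5·2 = 49
B: 22·3 + 39·2 + 5·3 = 159
D: 22·1 + 39·3 + 5·0 = 139
B has the highest Borda score (159).

B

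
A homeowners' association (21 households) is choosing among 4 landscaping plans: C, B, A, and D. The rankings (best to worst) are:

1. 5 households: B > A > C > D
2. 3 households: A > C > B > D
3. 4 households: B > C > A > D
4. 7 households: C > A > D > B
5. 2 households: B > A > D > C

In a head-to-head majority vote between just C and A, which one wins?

Voters preferring C to A: 11; preferring A to C: 10.
C wins the head-to-head.

C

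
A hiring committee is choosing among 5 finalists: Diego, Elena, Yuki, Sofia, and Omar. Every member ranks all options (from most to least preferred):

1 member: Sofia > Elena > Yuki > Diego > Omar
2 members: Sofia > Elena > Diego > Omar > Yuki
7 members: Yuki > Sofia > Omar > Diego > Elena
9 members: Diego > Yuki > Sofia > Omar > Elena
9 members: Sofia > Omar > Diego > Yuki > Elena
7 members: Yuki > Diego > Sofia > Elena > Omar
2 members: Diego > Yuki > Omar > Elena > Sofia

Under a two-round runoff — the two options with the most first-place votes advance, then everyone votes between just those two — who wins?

Yuki

Round 1 first-place votes: Diego 11, Elena 0, Yuki 14, Sofia 12, Omar 0.
Yuki and Sofia advance.
Runoff: Yuki is preferred to Sofia by 25 voters; Sofia by 12.
Yuki wins the runoff.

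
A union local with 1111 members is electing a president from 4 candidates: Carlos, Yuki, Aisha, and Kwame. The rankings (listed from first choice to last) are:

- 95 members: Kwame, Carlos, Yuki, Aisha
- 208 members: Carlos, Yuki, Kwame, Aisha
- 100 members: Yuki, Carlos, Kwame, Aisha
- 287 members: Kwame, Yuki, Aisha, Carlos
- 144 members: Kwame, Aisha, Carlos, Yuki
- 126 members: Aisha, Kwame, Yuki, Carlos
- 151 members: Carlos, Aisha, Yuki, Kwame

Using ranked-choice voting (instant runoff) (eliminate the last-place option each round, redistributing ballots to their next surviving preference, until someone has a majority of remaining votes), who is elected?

Round 1: Carlos 359, Yuki 100, Aisha 126, Kwame 526. Eliminate Yuki.
Round 2: Carlos 459, Aisha 126, Kwame 526. Eliminate Aisha.
Round 3: Carlos 459, Kwame 652. Kwame has a majority.

Kwame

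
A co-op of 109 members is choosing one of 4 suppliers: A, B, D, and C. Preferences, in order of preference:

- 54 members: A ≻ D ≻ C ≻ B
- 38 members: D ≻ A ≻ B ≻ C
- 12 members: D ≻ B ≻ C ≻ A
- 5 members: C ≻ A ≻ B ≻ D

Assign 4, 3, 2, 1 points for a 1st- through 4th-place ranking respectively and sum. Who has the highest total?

A: 54·4 + 38·3 + 12·1 + 5·3 = 357
B: 54·1 + 38·2 + 12·3 + 5·2 = 176
D: 54·3 + 38·4 + 12·4 + 5·1 = 367
C: 54·2 + 38·1 + 12·2 + 5·4 = 190
D has the highest Borda score (367).

D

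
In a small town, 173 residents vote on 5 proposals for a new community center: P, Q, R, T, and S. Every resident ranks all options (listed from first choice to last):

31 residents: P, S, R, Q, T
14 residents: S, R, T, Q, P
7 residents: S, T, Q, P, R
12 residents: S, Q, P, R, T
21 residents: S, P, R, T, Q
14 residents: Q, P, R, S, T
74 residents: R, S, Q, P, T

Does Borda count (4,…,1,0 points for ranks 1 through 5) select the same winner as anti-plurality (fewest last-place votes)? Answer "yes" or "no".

Borda — scores: P 334, Q 299, R 482, T 70, S 545. Winner: S.
Anti-plurality — last-place votes: P 14, Q 21, R 7, T 131, S 0. Winner: S.
The two methods agree.

yes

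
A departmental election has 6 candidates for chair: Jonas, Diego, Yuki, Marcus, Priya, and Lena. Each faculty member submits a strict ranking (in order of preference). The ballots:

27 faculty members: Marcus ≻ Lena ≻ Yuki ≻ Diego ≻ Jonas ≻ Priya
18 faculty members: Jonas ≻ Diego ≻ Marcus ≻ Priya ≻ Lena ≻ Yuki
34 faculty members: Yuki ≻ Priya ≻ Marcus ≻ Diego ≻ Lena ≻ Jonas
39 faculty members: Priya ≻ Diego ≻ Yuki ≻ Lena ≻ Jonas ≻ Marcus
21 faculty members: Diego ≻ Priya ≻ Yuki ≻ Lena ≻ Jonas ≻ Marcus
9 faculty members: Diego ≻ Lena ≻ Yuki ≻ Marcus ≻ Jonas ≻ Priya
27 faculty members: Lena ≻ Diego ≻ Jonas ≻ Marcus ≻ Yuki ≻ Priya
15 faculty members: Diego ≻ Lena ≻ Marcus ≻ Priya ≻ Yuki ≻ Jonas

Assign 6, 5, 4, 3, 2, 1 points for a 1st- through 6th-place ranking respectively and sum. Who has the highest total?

Diego

Jonas: 27·2 + 18·6 + 34·1 + 39·2 + 21·2 + 9·2 + 27·4 + 15·1 = 457
Diego: 27·3 + 18·5 + 34·3 + 39·5 + 21·6 + 9·6 + 27·5 + 15·6 = 873
Yuki: 27·4 + 18·1 + 34·6 + 39·4 + 21·4 + 9·4 + 27·2 + 15·2 = 690
Marcus: 27·6 + 18·4 + 34·4 + 39·1 + 21·1 + 9·3 + 27·3 + 15·4 = 598
Priya: 27·1 + 18·3 + 34·5 + 39·6 + 21·5 + 9·1 + 27·1 + 15·3 = 671
Lena: 27·5 + 18·2 + 34·2 + 39·3 + 21·3 + 9·5 + 27·6 + 15·5 = 701
Diego has the highest Borda score (873).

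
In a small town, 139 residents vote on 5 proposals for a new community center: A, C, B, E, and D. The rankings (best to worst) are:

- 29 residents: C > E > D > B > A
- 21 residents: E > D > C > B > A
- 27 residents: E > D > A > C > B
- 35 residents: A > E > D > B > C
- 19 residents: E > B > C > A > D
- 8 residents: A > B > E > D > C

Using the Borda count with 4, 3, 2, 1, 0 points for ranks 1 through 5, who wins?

E

A: 29·0 + 21·0 + 27·2 + 35·4 + 19·1 + 8·4 = 245
C: 29·4 + 21·2 + 27·1 + 35·0 + 19·2 + 8·0 = 223
B: 29·1 + 21·1 + 27·0 + 35·1 + 19·3 + 8·3 = 166
E: 29·3 + 21·4 + 27·4 + 35·3 + 19·4 + 8·2 = 476
D: 29·2 + 21·3 + 27·3 + 35·2 + 19·0 + 8·1 = 280
E has the highest Borda score (476).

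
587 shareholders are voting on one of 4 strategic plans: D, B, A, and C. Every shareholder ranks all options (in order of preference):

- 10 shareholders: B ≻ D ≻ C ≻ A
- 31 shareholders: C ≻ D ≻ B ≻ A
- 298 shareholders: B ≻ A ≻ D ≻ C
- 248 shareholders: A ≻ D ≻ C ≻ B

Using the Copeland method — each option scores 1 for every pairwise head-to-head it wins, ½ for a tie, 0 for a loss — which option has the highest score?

B

D: beats C; loses to B and A → score 1.
B: beats D, A, and C → score 3.
A: beats D and C; loses to B → score 2.
C: loses to D, B, and A → score 0.
B has the best pairwise record.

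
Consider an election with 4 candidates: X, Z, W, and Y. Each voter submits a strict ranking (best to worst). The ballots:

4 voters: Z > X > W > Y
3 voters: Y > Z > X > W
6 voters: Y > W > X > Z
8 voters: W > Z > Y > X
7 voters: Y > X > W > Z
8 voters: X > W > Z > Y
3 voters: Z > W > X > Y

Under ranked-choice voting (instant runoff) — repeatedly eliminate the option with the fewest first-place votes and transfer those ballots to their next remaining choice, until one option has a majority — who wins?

Y

Round 1: X 8, Z 7, W 8, Y 16. Eliminate Z.
Round 2: X 12, W 11, Y 16. Eliminate W.
Round 3: X 15, Y 24. Y has a majority.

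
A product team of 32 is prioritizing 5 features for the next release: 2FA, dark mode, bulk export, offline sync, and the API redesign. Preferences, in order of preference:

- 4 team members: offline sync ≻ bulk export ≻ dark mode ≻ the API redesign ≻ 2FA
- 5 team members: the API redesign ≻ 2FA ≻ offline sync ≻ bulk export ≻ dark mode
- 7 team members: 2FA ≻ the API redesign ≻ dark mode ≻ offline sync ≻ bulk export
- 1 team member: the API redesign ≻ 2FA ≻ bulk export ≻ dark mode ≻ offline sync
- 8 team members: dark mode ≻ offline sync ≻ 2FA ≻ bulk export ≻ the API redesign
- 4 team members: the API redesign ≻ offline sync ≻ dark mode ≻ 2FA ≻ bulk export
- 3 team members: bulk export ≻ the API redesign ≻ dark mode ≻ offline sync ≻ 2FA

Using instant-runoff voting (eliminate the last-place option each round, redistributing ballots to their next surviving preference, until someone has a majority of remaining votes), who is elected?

the API redesign

Round 1: 2FA 7, dark mode 8, bulk export 3, offline sync 4, the API redesign 10. Eliminate bulk export.
Round 2: 2FA 7, dark mode 8, offline sync 4, the API redesign 13. Eliminate offline sync.
Round 3: 2FA 7, dark mode 12, the API redesign 13. Eliminate 2FA.
Round 4: dark mode 12, the API redesign 20. The API redesign has a majority.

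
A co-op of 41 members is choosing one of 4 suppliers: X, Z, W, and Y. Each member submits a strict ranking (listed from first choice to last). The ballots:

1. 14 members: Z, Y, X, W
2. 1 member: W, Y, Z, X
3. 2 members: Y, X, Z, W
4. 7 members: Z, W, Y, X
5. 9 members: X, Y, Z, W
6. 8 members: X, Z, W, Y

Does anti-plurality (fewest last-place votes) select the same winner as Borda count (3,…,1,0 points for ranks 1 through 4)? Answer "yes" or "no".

Anti-plurality — last-place votes: X 8, Z 0, W 25, Y 8. Winner: Z.
Borda — scores: X 69, Z 91, W 25, Y 61. Winner: Z.
The two methods agree.

yes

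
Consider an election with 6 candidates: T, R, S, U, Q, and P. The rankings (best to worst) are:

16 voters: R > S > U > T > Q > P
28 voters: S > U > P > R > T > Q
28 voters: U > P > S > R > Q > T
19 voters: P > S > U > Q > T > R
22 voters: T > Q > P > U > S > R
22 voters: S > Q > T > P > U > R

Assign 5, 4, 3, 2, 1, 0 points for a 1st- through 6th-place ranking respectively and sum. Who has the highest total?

S

T: 16·2 + 28·1 + 28·0 + 19·1 + 22·5 + 22·3 = 255
R: 16·5 + 28·2 + 28·2 + 19·0 + 22·0 + 22·0 = 192
S: 16·4 + 28·5 + 28·3 + 19·4 + 22·1 + 22·5 = 496
U: 16·3 + 28·4 + 28·5 + 19·3 + 22·2 + 22·1 = 423
Q: 16·1 + 28·0 + 28·1 + 19·2 + 22·4 + 22·4 = 258
P: 16·0 + 28·3 + 28·4 + 19·5 + 22·3 + 22·2 = 401
S has the highest Borda score (496).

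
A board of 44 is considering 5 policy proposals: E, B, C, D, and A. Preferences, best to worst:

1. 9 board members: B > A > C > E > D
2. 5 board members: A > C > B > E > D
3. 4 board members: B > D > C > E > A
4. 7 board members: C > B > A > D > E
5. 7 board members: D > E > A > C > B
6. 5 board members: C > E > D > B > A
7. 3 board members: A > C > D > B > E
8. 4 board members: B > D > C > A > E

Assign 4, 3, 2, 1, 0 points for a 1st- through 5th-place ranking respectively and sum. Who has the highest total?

C

E: 9·1 + 5·1 + 4·1 + 7·0 + 7·3 + 5·3 + 3·0 + 4·0 = 54
B: 9·4 + 5·2 + 4·4 + 7·3 + 7·0 + 5·1 + 3·1 + 4·4 = 107
C: 9·2 + 5·3 + 4·2 + 7·4 + 7·1 + 5·4 + 3·3 + 4·2 = 113
D: 9·0 + 5·0 + 4·3 + 7·1 + 7·4 + 5·2 + 3·2 + 4·3 = 75
A: 9·3 + 5·4 + 4·0 + 7·2 + 7·2 + 5·0 + 3·4 + 4·1 = 91
C has the highest Borda score (113).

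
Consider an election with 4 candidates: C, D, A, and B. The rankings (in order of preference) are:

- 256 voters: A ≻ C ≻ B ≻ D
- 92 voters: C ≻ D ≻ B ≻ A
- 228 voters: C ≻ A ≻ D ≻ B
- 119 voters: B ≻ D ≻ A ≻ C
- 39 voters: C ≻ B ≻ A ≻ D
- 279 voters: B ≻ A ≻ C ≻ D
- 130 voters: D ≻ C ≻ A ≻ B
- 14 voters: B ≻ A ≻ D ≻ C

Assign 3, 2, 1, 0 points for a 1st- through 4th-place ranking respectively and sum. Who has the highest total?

C

C: 256·2 + 92·3 + 228·3 + 119·0 + 39·3 + 279·1 + 130·2 + 14·0 = 2128
D: 256·0 + 92·2 + 228·1 + 119·2 + 39·0 + 279·0 + 130·3 + 14·1 = 1054
A: 256·3 + 92·0 + 228·2 + 119·1 + 39·1 + 279·2 + 130·1 + 14·2 = 2098
B: 256·1 + 92·1 + 228·0 + 119·3 + 39·2 + 279·3 + 130·0 + 14·3 = 1662
C has the highest Borda score (2128).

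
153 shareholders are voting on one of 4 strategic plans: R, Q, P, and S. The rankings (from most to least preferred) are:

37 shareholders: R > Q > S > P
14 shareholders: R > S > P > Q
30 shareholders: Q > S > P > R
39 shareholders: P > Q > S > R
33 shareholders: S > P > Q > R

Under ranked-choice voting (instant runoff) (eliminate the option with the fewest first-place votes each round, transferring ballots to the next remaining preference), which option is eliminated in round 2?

P

Round 1: R 51, Q 30, P 39, S 33. Eliminate Q.
Round 2: R 51, P 39, S 63. Eliminate P.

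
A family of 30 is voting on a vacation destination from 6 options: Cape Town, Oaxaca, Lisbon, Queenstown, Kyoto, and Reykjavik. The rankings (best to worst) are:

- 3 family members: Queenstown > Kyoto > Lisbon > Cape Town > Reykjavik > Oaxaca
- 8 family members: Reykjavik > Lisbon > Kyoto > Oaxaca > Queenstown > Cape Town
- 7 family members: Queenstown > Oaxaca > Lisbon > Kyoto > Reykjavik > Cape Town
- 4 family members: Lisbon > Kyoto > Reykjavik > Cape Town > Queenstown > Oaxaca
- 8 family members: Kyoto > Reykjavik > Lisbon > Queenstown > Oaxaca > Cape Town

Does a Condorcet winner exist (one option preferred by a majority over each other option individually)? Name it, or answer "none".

Checking pairwise contests:
Oaxaca beats Cape Town 23–7.
Lisbon beats Oaxaca 23–7.
Reykjavik beats Lisbon 16–14.
Lisbon beats Queenstown 20–10.
Lisbon beats Kyoto 19–11.
Kyoto beats Reykjavik 22–8.
Every option loses at least one head-to-head, so there is no Condorcet winner.

none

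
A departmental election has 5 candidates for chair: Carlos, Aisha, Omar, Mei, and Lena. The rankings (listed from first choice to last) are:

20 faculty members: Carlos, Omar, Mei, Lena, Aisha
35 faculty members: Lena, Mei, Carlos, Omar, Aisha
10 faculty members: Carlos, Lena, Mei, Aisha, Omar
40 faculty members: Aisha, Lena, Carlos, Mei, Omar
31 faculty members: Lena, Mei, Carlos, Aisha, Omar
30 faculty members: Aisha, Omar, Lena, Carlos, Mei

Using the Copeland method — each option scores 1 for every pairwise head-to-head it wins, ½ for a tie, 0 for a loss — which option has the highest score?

Carlos: beats Aisha, Omar, and Mei; loses to Lena → score 3.
Aisha: beats Omar; loses to Carlos, Mei, and Lena → score 1.
Omar: loses to Carlos, Aisha, Mei, and Lena → score 0.
Mei: beats Aisha and Omar; loses to Carlos and Lena → score 2.
Lena: beats Carlos, Aisha, Omar, and Mei → score 4.
Lena has the best pairwise record.

Lena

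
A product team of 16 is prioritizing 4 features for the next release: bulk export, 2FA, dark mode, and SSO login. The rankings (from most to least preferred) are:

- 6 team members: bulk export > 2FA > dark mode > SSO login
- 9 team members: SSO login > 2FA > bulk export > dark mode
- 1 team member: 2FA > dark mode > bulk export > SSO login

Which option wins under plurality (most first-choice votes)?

First-place votes: bulk export 6, 2FA 1, dark mode 0, SSO login 9.
SSO login has the most first-place votes.

SSO login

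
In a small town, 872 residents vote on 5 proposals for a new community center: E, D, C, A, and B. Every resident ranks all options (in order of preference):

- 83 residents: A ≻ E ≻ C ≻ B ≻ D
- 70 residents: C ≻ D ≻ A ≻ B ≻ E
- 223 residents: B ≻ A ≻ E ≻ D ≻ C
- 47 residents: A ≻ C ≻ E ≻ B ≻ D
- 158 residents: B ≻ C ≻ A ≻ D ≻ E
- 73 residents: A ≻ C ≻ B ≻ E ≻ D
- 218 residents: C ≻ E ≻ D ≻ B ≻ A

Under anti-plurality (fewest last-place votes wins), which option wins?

Last-place votes: E 228, D 203, C 223, A 218, B 0.
B is ranked last by the fewest voters, so B wins.

B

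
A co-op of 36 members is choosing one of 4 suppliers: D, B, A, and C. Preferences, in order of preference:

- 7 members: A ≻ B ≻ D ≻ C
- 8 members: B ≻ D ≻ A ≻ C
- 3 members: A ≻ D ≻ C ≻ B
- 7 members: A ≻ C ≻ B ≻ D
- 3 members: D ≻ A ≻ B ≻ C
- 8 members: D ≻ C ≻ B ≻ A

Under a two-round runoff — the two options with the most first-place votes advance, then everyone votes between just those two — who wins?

Round 1 first-place votes: D 11, B 8, A 17, C 0.
A and D advance.
Runoff: A is preferred to D by 17 voters; D by 19.
D wins the runoff.

D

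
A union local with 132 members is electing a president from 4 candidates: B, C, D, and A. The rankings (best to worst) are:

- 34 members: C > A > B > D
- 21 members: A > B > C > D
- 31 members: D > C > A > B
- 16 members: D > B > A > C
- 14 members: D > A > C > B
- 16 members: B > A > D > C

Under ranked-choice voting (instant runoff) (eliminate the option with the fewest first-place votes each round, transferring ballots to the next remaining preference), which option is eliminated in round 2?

Round 1: B 16, C 34, D 61, A 21. Eliminate B.
Round 2: C 34, D 61, A 37. Eliminate C.

C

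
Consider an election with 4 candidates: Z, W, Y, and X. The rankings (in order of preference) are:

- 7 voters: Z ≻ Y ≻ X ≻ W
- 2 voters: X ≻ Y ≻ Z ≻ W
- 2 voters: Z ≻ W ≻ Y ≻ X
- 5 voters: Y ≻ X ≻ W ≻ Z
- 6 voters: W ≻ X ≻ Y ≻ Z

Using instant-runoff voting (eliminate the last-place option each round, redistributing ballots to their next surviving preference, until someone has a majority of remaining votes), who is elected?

Y

Round 1: Z 9, W 6, Y 5, X 2. Eliminate X.
Round 2: Z 9, W 6, Y 7. Eliminate W.
Round 3: Z 9, Y 13. Y has a majority.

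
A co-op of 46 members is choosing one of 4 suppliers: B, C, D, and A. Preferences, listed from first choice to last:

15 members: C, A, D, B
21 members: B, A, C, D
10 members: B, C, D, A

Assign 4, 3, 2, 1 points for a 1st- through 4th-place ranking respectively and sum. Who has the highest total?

B: 15·1 + 21·4 + 10·4 = 139
C: 15·4 + 21·2 + 10·3 = 132
D: 15·2 + 21·1 + 10·2 = 71
A: 15·3 + 21·3 + 10·1 = 118
B has the highest Borda score (139).

B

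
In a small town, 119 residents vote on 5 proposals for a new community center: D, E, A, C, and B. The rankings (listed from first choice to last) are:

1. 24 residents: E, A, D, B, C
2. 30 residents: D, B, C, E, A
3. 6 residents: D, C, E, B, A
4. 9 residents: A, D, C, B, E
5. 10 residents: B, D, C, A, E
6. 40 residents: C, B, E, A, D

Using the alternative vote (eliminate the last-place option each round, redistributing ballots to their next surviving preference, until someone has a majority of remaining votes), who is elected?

D

Round 1: D 36, E 24, A 9, C 40, B 10. Eliminate A.
Round 2: D 45, E 24, C 40, B 10. Eliminate B.
Round 3: D 55, E 24, C 40. Eliminate E.
Round 4: D 79, C 40. D has a majority.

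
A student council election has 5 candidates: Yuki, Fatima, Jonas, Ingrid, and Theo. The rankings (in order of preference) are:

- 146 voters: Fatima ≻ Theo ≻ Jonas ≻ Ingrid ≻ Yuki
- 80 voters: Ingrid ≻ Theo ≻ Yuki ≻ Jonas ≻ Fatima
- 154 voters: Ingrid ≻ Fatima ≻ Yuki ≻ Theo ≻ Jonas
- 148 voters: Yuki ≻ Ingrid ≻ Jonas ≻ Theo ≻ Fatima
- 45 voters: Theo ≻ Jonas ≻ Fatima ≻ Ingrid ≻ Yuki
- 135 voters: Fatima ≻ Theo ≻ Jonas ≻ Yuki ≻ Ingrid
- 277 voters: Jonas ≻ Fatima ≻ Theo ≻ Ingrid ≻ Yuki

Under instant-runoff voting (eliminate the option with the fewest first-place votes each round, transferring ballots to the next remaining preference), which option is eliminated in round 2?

Yuki

Round 1: Yuki 148, Fatima 281, Jonas 277, Ingrid 234, Theo 45. Eliminate Theo.
Round 2: Yuki 148, Fatima 281, Jonas 322, Ingrid 234. Eliminate Yuki.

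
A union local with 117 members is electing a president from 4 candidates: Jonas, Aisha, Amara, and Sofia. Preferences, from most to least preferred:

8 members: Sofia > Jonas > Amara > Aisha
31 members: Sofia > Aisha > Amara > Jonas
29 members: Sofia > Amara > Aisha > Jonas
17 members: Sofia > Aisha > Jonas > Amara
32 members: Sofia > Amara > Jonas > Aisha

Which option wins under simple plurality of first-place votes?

First-place votes: Jonas 0, Aisha 0, Amara 0, Sofia 117.
Sofia has the most first-place votes.

Sofia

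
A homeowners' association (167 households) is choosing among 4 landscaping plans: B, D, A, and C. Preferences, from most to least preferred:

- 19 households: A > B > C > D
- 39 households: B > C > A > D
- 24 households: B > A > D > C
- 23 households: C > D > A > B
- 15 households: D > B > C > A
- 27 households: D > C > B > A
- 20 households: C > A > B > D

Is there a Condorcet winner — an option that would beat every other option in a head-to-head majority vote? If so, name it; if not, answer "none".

B vs D: 102–65 for B.
B vs A: 105–62 for B.
B vs C: 97–70 for B.
B beats every other option head-to-head.

B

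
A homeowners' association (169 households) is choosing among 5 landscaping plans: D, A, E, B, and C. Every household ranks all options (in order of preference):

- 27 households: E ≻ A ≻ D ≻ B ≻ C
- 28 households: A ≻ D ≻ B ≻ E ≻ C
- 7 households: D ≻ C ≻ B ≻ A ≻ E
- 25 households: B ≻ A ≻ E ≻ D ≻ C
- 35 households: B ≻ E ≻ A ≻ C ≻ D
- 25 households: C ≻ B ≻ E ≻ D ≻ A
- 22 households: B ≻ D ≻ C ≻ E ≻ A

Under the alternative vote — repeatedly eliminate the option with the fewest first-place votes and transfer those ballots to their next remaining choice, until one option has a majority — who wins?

Round 1: D 7, A 28, E 27, B 82, C 25. Eliminate D.
Round 2: A 28, E 27, B 82, C 32. Eliminate E.
Round 3: A 55, B 82, C 32. Eliminate C.
Round 4: A 55, B 114. B has a majority.

B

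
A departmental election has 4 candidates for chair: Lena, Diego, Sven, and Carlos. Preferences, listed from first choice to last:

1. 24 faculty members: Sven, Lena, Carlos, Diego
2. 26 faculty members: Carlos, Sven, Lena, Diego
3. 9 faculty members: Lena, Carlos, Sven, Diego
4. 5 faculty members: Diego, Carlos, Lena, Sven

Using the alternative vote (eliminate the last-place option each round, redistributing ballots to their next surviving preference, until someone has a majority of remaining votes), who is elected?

Round 1: Lena 9, Diego 5, Sven 24, Carlos 26. Eliminate Diego.
Round 2: Lena 9, Sven 24, Carlos 31. Eliminate Lena.
Round 3: Sven 24, Carlos 40. Carlos has a majority.

Carlos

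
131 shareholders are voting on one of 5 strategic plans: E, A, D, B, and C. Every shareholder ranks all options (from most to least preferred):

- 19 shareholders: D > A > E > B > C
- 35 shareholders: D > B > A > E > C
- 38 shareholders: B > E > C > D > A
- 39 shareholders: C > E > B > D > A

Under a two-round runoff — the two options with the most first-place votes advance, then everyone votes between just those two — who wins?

C

Round 1 first-place votes: E 0, A 0, D 54, B 38, C 39.
D and C advance.
Runoff: D is preferred to C by 54 voters; C by 77.
C wins the runoff.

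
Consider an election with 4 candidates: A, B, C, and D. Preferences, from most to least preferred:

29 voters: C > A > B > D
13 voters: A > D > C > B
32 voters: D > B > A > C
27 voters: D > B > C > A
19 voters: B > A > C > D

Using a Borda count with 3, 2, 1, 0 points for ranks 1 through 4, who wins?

A: 29·2 + 13·3 + 32·1 + 27·0 + 19·2 = 167
B: 29·1 + 13·0 + 32·2 + 27·2 + 19·3 = 204
C: 29·3 + 13·1 + 32·0 + 27·1 + 19·1 = 146
D: 29·0 + 13·2 + 32·3 + 27·3 + 19·0 = 203
B has the highest Borda score (204).

B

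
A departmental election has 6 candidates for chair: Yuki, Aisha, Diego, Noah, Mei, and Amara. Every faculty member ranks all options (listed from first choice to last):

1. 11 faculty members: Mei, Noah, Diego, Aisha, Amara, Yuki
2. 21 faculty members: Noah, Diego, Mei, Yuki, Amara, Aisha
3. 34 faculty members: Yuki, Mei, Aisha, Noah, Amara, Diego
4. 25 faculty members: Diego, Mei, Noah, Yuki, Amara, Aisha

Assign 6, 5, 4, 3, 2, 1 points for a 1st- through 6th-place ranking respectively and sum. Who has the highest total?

Yuki: 11·1 + 21·3 + 34·6 + 25·3 = 353
Aisha: 11·3 + 21·1 + 34·4 + 25·1 = 215
Diego: 11·4 + 21·5 + 34·1 + 25·6 = 333
Noah: 11·5 + 21·6 + 34·3 + 25·4 = 383
Mei: 11·6 + 21·4 + 34·5 + 25·5 = 445
Amara: 11·2 + 21·2 + 34·2 + 25·2 = 182
Mei has the highest Borda score (445).

Mei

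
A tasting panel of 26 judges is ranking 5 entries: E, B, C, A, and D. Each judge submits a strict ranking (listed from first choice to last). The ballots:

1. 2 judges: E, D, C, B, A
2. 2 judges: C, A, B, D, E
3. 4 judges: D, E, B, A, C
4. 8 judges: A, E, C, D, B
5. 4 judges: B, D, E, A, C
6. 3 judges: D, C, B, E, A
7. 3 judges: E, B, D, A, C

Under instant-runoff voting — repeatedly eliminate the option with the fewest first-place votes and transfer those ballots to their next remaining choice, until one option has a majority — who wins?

D

Round 1: E 5, B 4, C 2, A 8, D 7. Eliminate C.
Round 2: E 5, B 4, A 10, D 7. Eliminate B.
Round 3: E 5, A 10, D 11. Eliminate E.
Round 4: A 10, D 16. D has a majority.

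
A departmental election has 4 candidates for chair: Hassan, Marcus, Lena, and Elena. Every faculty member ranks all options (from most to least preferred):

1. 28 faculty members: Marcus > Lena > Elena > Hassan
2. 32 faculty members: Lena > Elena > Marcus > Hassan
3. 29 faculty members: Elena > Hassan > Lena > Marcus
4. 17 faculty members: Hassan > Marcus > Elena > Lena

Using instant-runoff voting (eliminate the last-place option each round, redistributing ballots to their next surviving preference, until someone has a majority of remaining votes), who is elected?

Round 1: Hassan 17, Marcus 28, Lena 32, Elena 29. Eliminate Hassan.
Round 2: Marcus 45, Lena 32, Elena 29. Eliminate Elena.
Round 3: Marcus 45, Lena 61. Lena has a majority.

Lena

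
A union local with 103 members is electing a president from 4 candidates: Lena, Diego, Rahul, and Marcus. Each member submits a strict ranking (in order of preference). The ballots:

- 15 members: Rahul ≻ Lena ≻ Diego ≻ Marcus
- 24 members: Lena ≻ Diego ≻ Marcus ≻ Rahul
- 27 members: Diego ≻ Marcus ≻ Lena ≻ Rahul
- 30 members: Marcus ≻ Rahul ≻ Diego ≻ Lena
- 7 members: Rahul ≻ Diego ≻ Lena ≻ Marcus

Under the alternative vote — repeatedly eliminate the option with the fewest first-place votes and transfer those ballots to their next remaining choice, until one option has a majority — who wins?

Diego

Round 1: Lena 24, Diego 27, Rahul 22, Marcus 30. Eliminate Rahul.
Round 2: Lena 39, Diego 34, Marcus 30. Eliminate Marcus.
Round 3: Lena 39, Diego 64. Diego has a majority.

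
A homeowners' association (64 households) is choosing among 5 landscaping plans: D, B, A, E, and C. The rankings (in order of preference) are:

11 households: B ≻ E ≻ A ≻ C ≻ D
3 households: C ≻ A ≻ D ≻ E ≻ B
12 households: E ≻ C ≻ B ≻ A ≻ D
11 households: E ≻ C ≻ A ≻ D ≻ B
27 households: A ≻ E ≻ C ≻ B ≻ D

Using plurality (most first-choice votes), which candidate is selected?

A

First-place votes: D 0, B 11, A 27, E 23, C 3.
A has the most first-place votes.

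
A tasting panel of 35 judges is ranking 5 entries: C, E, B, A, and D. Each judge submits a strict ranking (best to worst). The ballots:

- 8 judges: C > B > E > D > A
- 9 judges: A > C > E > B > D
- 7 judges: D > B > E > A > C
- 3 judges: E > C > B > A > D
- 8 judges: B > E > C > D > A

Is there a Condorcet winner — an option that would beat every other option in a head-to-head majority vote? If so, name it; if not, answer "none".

none

Checking pairwise contests:
E beats C 18–17.
B beats E 23–12.
C beats B 20–15.
C beats A 19–16.
C beats D 28–7.
Every option loses at least one head-to-head, so there is no Condorcet winner.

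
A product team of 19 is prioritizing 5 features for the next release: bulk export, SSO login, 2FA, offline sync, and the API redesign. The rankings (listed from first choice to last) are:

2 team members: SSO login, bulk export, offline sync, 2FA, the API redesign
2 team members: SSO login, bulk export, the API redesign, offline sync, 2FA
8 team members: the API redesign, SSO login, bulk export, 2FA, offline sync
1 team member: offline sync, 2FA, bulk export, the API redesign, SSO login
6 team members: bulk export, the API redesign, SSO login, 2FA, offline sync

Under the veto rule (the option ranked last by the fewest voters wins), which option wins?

bulk export

Last-place votes: bulk export 0, SSO login 1, 2FA 2, offline sync 14, the API redesign 2.
bulk export is ranked last by the fewest voters, so bulk export wins.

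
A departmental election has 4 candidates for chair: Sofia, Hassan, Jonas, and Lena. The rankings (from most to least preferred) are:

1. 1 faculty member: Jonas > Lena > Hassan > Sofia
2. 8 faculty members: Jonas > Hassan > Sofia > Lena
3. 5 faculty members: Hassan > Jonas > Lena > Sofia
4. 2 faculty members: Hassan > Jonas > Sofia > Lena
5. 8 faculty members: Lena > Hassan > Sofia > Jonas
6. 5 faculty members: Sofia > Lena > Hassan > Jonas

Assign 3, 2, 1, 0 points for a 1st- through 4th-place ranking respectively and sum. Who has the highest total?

Sofia: 1·0 + 8·1 + 5·0 + 2·1 + 8·1 + 5·3 = 33
Hassan: 1·1 + 8·2 + 5·3 + 2·3 + 8·2 + 5·1 = 59
Jonas: 1·3 + 8·3 + 5·2 + 2·2 + 8·0 + 5·0 = 41
Lena: 1·2 + 8·0 + 5·1 + 2·0 + 8·3 + 5·2 = 41
Hassan has the highest Borda score (59).

Hassan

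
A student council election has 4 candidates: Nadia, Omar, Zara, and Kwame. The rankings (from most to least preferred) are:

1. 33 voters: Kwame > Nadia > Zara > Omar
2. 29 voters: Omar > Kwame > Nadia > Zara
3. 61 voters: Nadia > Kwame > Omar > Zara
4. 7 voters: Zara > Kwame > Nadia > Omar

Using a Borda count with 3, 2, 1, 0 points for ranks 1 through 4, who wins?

Kwame

Nadia: 33·2 + 29·1 + 61·3 + 7·1 = 285
Omar: 33·0 + 29·3 + 61·1 + 7·0 = 148
Zara: 33·1 + 29·0 + 61·0 + 7·3 = 54
Kwame: 33·3 + 29·2 + 61·2 + 7·2 = 293
Kwame has the highest Borda score (293).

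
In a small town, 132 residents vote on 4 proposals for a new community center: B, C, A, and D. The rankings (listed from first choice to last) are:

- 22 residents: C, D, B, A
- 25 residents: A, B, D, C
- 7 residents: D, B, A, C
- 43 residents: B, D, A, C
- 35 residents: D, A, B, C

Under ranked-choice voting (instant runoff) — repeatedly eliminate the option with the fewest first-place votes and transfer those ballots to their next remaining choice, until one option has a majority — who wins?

B

Round 1: B 43, C 22, A 25, D 42. Eliminate C.
Round 2: B 43, A 25, D 64. Eliminate A.
Round 3: B 68, D 64. B has a majority.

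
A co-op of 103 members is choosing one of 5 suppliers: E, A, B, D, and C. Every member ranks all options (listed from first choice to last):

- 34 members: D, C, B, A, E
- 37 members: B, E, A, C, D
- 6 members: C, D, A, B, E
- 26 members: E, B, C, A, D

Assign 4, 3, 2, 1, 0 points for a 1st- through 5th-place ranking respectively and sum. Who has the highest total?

B

E: 34·0 + 37·3 + 6·0 + 26·4 = 215
A: 34·1 + 37·2 + 6·2 + 26·1 = 146
B: 34·2 + 37·4 + 6·1 + 26·3 = 300
D: 34·4 + 37·0 + 6·3 + 26·0 = 154
C: 34·3 + 37·1 + 6·4 + 26·2 = 215
B has the highest Borda score (300).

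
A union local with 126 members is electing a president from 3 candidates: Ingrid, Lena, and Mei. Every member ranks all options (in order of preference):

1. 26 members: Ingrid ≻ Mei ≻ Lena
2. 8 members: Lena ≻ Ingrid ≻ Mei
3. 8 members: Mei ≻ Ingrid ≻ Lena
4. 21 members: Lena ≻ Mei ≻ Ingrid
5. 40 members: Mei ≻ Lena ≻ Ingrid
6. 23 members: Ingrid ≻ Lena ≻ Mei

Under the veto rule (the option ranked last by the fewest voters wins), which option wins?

Last-place votes: Ingrid 61, Lena 34, Mei 31.
Mei is ranked last by the fewest voters, so Mei wins.

Mei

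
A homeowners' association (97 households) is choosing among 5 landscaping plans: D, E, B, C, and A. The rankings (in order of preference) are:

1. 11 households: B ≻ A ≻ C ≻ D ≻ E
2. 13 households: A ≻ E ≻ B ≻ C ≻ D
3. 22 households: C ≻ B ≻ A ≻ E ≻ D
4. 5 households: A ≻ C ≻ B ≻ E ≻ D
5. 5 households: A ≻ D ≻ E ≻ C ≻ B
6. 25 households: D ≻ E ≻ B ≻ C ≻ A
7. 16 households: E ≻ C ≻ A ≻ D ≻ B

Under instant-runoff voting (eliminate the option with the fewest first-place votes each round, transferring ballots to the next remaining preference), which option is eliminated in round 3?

Round 1: D 25, E 16, B 11, C 22, A 23. Eliminate B.
Round 2: D 25, E 16, C 22, A 34. Eliminate E.
Round 3: D 25, C 38, A 34. Eliminate D.

D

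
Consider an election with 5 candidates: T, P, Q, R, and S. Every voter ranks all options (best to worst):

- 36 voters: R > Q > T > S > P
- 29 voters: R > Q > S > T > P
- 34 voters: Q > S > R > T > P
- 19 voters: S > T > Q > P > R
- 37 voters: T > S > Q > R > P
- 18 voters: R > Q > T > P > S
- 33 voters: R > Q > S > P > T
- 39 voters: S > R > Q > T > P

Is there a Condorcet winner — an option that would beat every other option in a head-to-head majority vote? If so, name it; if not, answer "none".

none

Checking pairwise contests:
Q beats T 189–56.
T beats P 212–33.
R beats Q 155–90.
S beats R 129–116.
Q beats S 150–95.
Every option loses at least one head-to-head, so there is no Condorcet winner.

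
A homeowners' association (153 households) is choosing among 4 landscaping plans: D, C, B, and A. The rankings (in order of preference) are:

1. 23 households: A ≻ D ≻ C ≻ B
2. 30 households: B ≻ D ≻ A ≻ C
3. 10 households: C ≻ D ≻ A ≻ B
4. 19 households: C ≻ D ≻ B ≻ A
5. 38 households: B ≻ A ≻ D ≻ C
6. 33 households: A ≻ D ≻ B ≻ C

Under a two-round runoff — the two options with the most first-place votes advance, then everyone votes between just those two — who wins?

B

Round 1 first-place votes: D 0, C 29, B 68, A 56.
B and A advance.
Runoff: B is preferred to A by 87 voters; A by 66.
B wins the runoff.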